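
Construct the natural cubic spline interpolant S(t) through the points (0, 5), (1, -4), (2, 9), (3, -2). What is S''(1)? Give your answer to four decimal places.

44.8000

Write M_i for S''(x_i). With h_i = 1, 1, 1 and divided differences Δ_i = -9, 13, -11, the continuity of S' gives the tridiagonal system
  1·M_0 + 4·M_1 + 1·M_2 = 6(Δ_1 - Δ_0) = 132
  1·M_1 + 4·M_2 + 1·M_3 = 6(Δ_2 - Δ_1) = -144
Natural end conditions: M_0 = M_3 = 0.
Solving the tridiagonal system: M_0 = 0, M_1 = 224/5, M_2 = -236/5, M_3 = 0.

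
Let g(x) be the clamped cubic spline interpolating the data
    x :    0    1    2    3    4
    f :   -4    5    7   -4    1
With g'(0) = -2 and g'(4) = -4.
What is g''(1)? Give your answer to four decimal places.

-13.7857

Write M_i for g''(x_i). With h_i = 1, 1, 1, 1 and divided differences Δ_i = 9, 2, -11, 5, the continuity of g' gives the tridiagonal system
  1·M_0 + 4·M_1 + 1·M_2 = 6(Δ_1 - Δ_0) = -42
  1·M_1 + 4·M_2 + 1·M_3 = 6(Δ_2 - Δ_1) = -78
  1·M_2 + 4·M_3 + 1·M_4 = 6(Δ_3 - Δ_2) = 96
Clamped end conditions give two more equations: 2h_0·M_0 + h_0·M_1 = 6(Δ_0 - g'(0)) = 66 and h_3·M_3 + 2h_3·M_4 = 6(g'(4) - Δ_3) = -54.
Solving: M_0 = 1117/28, M_1 = -193/14, M_2 = -107/4, M_3 = 599/14, M_4 = -1355/28.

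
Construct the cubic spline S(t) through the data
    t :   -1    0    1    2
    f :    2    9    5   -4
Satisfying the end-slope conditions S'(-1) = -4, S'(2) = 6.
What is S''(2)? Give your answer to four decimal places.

52.2667

With m_i denoting the second derivative at x_i, h_i = 1, 1, 1, and Δ_i = (y_(i+1) − y_i)/h_i = 7, -4, -9:
  1·m_0 + 4·m_1 + 1·m_2 = 6(Δ_1 - Δ_0) = -66
  1·m_1 + 4·m_2 + 1·m_3 = 6(Δ_2 - Δ_1) = -30
Clamped end conditions give two more equations: 2h_0·m_0 + h_0·m_1 = 6(Δ_0 - S'(-1)) = 66 and h_2·m_2 + 2h_2·m_3 = 6(S'(2) - Δ_2) = 90.
Solving the tridiagonal system: m_0 = 676/15, m_1 = -362/15, m_2 = -218/15, m_3 = 784/15.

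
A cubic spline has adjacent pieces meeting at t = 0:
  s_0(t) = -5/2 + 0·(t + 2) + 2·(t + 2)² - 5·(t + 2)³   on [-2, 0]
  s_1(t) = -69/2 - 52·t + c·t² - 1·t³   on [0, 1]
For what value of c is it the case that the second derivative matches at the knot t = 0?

s_0''(t) = 4 - 30·(t + 2), so s_0''(0) = -56. On the right, s_1''(0) = 2c, so c = -28.

-28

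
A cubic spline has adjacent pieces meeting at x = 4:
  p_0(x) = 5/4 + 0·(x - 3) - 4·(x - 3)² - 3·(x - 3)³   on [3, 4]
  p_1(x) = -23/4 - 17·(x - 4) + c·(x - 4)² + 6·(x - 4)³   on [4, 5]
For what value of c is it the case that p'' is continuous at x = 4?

p_0''(x) = -8 - 18·(x - 3), so p_0''(4) = -26. On the right, p_1''(4) = 2c, so c = -13.

-13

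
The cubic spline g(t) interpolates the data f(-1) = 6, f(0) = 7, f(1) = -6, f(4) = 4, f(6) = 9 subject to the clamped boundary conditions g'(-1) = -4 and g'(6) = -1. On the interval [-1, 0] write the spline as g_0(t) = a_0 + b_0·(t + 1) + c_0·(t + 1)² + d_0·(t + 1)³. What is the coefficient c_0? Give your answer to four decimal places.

15.8954

With M_i denoting the second derivative at x_i, h_i = 1, 1, 3, 2, and Δ_i = (y_(i+1) − y_i)/h_i = 1, -13, 10/3, 5/2:
  1·M_0 + 4·M_1 + 1·M_2 = 6(Δ_1 - Δ_0) = -84
  1·M_1 + 8·M_2 + 3·M_3 = 6(Δ_2 - Δ_1) = 98
  3·M_2 + 10·M_3 + 2·M_4 = 6(Δ_3 - Δ_2) = -5
Clamped end conditions give two more equations: 2h_0·M_0 + h_0·M_1 = 6(Δ_0 - g'(-1)) = 30 and h_3·M_3 + 2h_3·M_4 = 6(g'(6) - Δ_3) = -21.
Hence M_0 = 8965/282, M_1 = -4735/141, M_2 = 5227/282, M_3 = -785/141, M_4 = -1391/564.
On [-1, 0], with g_0(t) = a_0 + b_0·(t + 1) + c_0·(t + 1)² + d_0·(t + 1)³: c_0 = M_0/2 = 8965/564, d_0 = (M_1 - M_0)/(6h_0) = -6145/564, b_0 = Δ_0 - h_0(2M_0 + M_1)/6 = -4.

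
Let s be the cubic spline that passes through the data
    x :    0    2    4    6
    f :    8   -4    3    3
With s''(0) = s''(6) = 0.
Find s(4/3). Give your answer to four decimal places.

Write M_i for s''(x_i). With h_i = 2, 2, 2 and divided differences Δ_i = -6, 7/2, 0, the continuity of s' gives the tridiagonal system
  2·M_0 + 8·M_1 + 2·M_2 = 6(Δ_1 - Δ_0) = 57
  2·M_1 + 8·M_2 + 2·M_3 = 6(Δ_2 - Δ_1) = -21
Natural end conditions: M_0 = M_3 = 0.
Solving: M_0 = 0, M_1 = 83/10, M_2 = -47/10, M_3 = 0.
On [0, 2], s(x) = 8 - 263/30·x + 0·x² + 83/120·x³.
With x = 4/3: s(4/3) = -166/81.

-2.0494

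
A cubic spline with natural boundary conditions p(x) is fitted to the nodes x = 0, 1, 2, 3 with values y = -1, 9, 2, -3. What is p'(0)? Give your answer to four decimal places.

14.6667

With M_i denoting the second derivative at x_i, h_i = 1, 1, 1, and Δ_i = (y_(i+1) − y_i)/h_i = 10, -7, -5:
  1·M_0 + 4·M_1 + 1·M_2 = 6(Δ_1 - Δ_0) = -102
  1·M_1 + 4·M_2 + 1·M_3 = 6(Δ_2 - Δ_1) = 12
Natural end conditions: M_0 = M_3 = 0.
Solving the tridiagonal system: M_0 = 0, M_1 = -28, M_2 = 10, M_3 = 0.
On [0, 1], p'(x) = b_0 + 2c_0·x + 3d_0·x² with b_0 = Δ_0 - h_0(2M_0 + M_1)/6 = 44/3, c_0 = M_0/2 = 0, d_0 = (M_1 - M_0)/(6h_0) = -14/3. So p'(0) = 44/3.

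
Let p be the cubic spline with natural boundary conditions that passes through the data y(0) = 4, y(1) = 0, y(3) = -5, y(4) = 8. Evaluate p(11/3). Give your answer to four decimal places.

Write M_i for p''(x_i). With h_i = 1, 2, 1 and divided differences Δ_i = -4, -5/2, 13, the continuity of p' gives the tridiagonal system
  1·M_0 + 6·M_1 + 2·M_2 = 6(Δ_1 - Δ_0) = 9
  2·M_1 + 6·M_2 + 1·M_3 = 6(Δ_2 - Δ_1) = 93
Natural end conditions: M_0 = M_3 = 0.
Solving the tridiagonal system: M_0 = 0, M_1 = -33/8, M_2 = 135/8, M_3 = 0.
On [3, 4], p(x) = -5 + 59/8·(x - 3) + 135/16·(x - 3)² - 45/16·(x - 3)³.
With (x - 3) = 2/3: p(11/3) = 17/6.

2.8333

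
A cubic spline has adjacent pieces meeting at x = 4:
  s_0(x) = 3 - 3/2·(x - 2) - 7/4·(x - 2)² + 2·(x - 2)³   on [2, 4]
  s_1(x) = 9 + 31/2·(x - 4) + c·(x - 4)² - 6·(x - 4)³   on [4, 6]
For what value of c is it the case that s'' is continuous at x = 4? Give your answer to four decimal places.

10.2500

s_0''(x) = -7/2 + 12·(x - 2), so s_0''(4) = 41/2. On the right, s_1''(4) = 2c, so c = 41/4.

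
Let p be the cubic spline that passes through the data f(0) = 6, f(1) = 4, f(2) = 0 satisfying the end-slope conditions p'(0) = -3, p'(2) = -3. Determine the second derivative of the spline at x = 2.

Write m_i for p''(x_i). With h_i = 1, 1 and divided differences Δ_i = -2, -4, the continuity of p' gives the tridiagonal system
  1·m_0 + 4·m_1 + 1·m_2 = 6(Δ_1 - Δ_0) = -12
Clamped end conditions give two more equations: 2h_0·m_0 + h_0·m_1 = 6(Δ_0 - p'(0)) = 6 and h_1·m_1 + 2h_1·m_2 = 6(p'(2) - Δ_1) = 6.
Solving the tridiagonal system: m_0 = 6, m_1 = -6, m_2 = 6.

6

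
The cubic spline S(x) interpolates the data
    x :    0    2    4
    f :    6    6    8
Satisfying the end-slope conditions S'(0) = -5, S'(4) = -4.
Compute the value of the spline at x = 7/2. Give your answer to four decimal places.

9.0938

Write M_i for S''(x_i). With h_i = 2, 2 and divided differences Δ_i = 0, 1, the continuity of S' gives the tridiagonal system
  2·M_0 + 8·M_1 + 2·M_2 = 6(Δ_1 - Δ_0) = 6
Clamped end conditions give two more equations: 2h_0·M_0 + h_0·M_1 = 6(Δ_0 - S'(0)) = 30 and h_1·M_1 + 2h_1·M_2 = 6(S'(4) - Δ_1) = -30.
Solving the tridiagonal system: M_0 = 7, M_1 = 1, M_2 = -8.
On [2, 4], S(x) = 6 + 3·(x - 2) + 1/2·(x - 2)² - 3/4·(x - 2)³.
With (x - 2) = 3/2: S(7/2) = 291/32.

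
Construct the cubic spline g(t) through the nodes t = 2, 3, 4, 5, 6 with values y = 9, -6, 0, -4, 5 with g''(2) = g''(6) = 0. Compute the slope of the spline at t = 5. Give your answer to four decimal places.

-0.1429

Write M_i for g''(x_i). With h_i = 1, 1, 1, 1 and divided differences Δ_i = -15, 6, -4, 9, the continuity of g' gives the tridiagonal system
  1·M_0 + 4·M_1 + 1·M_2 = 6(Δ_1 - Δ_0) = 126
  1·M_1 + 4·M_2 + 1·M_3 = 6(Δ_2 - Δ_1) = -60
  1·M_2 + 4·M_3 + 1·M_4 = 6(Δ_3 - Δ_2) = 78
Natural end conditions: M_0 = M_4 = 0.
Hence M_0 = 0, M_1 = 276/7, M_2 = -222/7, M_3 = 192/7, M_4 = 0.
On [5, 6], g'(t) = b_3 + 2c_3·(t - 5) + 3d_3·(t - 5)² with b_3 = Δ_3 - h_3(2M_3 + M_4)/6 = -1/7, c_3 = M_3/2 = 96/7, d_3 = (M_4 - M_3)/(6h_3) = -32/7. So g'(5) = -1/7.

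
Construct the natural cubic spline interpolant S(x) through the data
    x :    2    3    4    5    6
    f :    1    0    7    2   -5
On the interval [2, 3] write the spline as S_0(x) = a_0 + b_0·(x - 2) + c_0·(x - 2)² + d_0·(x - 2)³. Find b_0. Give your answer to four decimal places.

-3.9643

Let M_i = S''(x_i). Step sizes h_i = 1, 1, 1, 1; slopes of the chords Δ_i = (y_(i+1) - y_i)/h_i = -1, 7, -5, -7.
  1·M_0 + 4·M_1 + 1·M_2 = 6(Δ_1 - Δ_0) = 48
  1·M_1 + 4·M_2 + 1·M_3 = 6(Δ_2 - Δ_1) = -72
  1·M_2 + 4·M_3 + 1·M_4 = 6(Δ_3 - Δ_2) = -12
Natural end conditions: M_0 = M_4 = 0.
Solving: M_0 = 0, M_1 = 249/14, M_2 = -162/7, M_3 = 39/14, M_4 = 0.
On [2, 3], with S_0(x) = a_0 + b_0·(x - 2) + c_0·(x - 2)² + d_0·(x - 2)³: c_0 = M_0/2 = 0, d_0 = (M_1 - M_0)/(6h_0) = 83/28, b_0 = Δ_0 - h_0(2M_0 + M_1)/6 = -111/28.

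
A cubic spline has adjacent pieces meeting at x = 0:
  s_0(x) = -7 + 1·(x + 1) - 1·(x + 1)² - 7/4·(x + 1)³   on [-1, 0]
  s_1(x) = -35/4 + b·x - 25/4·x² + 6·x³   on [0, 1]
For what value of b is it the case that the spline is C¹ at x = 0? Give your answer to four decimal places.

-6.2500

s_0'(x) = 1 - 2·(x + 1) - 21/4·(x + 1)², so s_0'(0) = -25/4. On the right, s_1'(0) = b, so b = -25/4.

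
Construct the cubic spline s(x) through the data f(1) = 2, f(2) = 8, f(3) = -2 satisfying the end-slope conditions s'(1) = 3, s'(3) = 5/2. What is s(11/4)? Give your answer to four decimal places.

-0.9941

Put m_i = s'' at the i-th knot. Here h = (1, 1) and Δ = (6, -10), so the interior equations h_(i-1)·m_(i-1) + 2(h_(i-1)+h_i)·m_i + h_i·m_(i+1) = 6(Δ_i − Δ_(i-1)) read
  1·m_0 + 4·m_1 + 1·m_2 = 6(Δ_1 - Δ_0) = -96
Clamped end conditions give two more equations: 2h_0·m_0 + h_0·m_1 = 6(Δ_0 - s'(1)) = 18 and h_1·m_1 + 2h_1·m_2 = 6(s'(3) - Δ_1) = 75.
Solving the tridiagonal system: m_0 = 131/4, m_1 = -95/2, m_2 = 245/4.
On [2, 3], s(x) = 8 - 35/8·(x - 2) - 95/4·(x - 2)² + 145/8·(x - 2)³.
With (x - 2) = 3/4: s(11/4) = -509/512.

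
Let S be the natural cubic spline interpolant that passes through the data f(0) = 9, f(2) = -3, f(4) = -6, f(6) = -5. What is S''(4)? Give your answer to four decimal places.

Write m_i for S''(x_i). With h_i = 2, 2, 2 and divided differences Δ_i = -6, -3/2, 1/2, the continuity of S' gives the tridiagonal system
  2·m_0 + 8·m_1 + 2·m_2 = 6(Δ_1 - Δ_0) = 27
  2·m_1 + 8·m_2 + 2·m_3 = 6(Δ_2 - Δ_1) = 12
Natural end conditions: m_0 = m_3 = 0.
Hence m_0 = 0, m_1 = 16/5, m_2 = 7/10, m_3 = 0.

0.7000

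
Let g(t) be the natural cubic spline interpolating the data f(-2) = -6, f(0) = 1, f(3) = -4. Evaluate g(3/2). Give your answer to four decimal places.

0.2438

Let m_i = g''(x_i). Step sizes h_i = 2, 3; slopes of the chords Δ_i = (y_(i+1) - y_i)/h_i = 7/2, -5/3.
  2·m_0 + 10·m_1 + 3·m_2 = 6(Δ_1 - Δ_0) = -31
Natural end conditions: m_0 = m_2 = 0.
Solving: m_0 = 0, m_1 = -31/10, m_2 = 0.
On [0, 3], g(t) = 1 + 43/30·t - 31/20·t² + 31/180·t³.
With t = 3/2: g(3/2) = 39/160.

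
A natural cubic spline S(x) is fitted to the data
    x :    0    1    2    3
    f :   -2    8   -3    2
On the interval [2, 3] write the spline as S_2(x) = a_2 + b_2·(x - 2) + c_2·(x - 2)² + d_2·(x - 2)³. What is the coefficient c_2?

With M_i denoting the second derivative at x_i, h_i = 1, 1, 1, and Δ_i = (y_(i+1) − y_i)/h_i = 10, -11, 5:
  1·M_0 + 4·M_1 + 1·M_2 = 6(Δ_1 - Δ_0) = -126
  1·M_1 + 4·M_2 + 1·M_3 = 6(Δ_2 - Δ_1) = 96
Natural end conditions: M_0 = M_3 = 0.
Hence M_0 = 0, M_1 = -40, M_2 = 34, M_3 = 0.
On [2, 3], with S_2(x) = a_2 + b_2·(x - 2) + c_2·(x - 2)² + d_2·(x - 2)³: c_2 = M_2/2 = 17, d_2 = (M_3 - M_2)/(6h_2) = -17/3, b_2 = Δ_2 - h_2(2M_2 + M_3)/6 = -19/3.

17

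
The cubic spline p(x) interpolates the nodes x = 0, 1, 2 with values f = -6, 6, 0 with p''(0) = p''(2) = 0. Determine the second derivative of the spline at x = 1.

Put σ_i = p'' at the i-th knot. Here h = (1, 1) and Δ = (12, -6), so the interior equations h_(i-1)·σ_(i-1) + 2(h_(i-1)+h_i)·σ_i + h_i·σ_(i+1) = 6(Δ_i − Δ_(i-1)) read
  1·σ_0 + 4·σ_1 + 1·σ_2 = 6(Δ_1 - Δ_0) = -108
Natural end conditions: σ_0 = σ_2 = 0.
Hence σ_0 = 0, σ_1 = -27, σ_2 = 0.

-27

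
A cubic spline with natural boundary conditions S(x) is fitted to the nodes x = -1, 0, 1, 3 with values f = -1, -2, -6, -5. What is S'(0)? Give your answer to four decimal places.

Write M_i for S''(x_i). With h_i = 1, 1, 2 and divided differences Δ_i = -1, -4, 1/2, the continuity of S' gives the tridiagonal system
  1·M_0 + 4·M_1 + 1·M_2 = 6(Δ_1 - Δ_0) = -18
  1·M_1 + 6·M_2 + 2·M_3 = 6(Δ_2 - Δ_1) = 27
Natural end conditions: M_0 = M_3 = 0.
Solving the tridiagonal system: M_0 = 0, M_1 = -135/23, M_2 = 126/23, M_3 = 0.
On [0, 1], S'(x) = b_1 + 2c_1·x + 3d_1·x² with b_1 = Δ_1 - h_1(2M_1 + M_2)/6 = -68/23, c_1 = M_1/2 = -135/46, d_1 = (M_2 - M_1)/(6h_1) = 87/46. So S'(0) = -68/23.

-2.9565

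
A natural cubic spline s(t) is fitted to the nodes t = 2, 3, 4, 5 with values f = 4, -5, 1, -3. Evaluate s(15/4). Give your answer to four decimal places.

Put m_i = s'' at the i-th knot. Here h = (1, 1, 1) and Δ = (-9, 6, -4), so the interior equations h_(i-1)·m_(i-1) + 2(h_(i-1)+h_i)·m_i + h_i·m_(i+1) = 6(Δ_i − Δ_(i-1)) read
  1·m_0 + 4·m_1 + 1·m_2 = 6(Δ_1 - Δ_0) = 90
  1·m_1 + 4·m_2 + 1·m_3 = 6(Δ_2 - Δ_1) = -60
Natural end conditions: m_0 = m_3 = 0.
Hence m_0 = 0, m_1 = 28, m_2 = -22, m_3 = 0.
On [3, 4], s(t) = -5 + 1/3·(t - 3) + 14·(t - 3)² - 25/3·(t - 3)³.
With (t - 3) = 3/4: s(15/4) = -25/64.

-0.3906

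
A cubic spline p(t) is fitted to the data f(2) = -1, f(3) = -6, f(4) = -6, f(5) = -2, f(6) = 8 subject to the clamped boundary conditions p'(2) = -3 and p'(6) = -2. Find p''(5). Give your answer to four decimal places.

21.1429

Put M_i = p'' at the i-th knot. Here h = (1, 1, 1, 1) and Δ = (-5, 0, 4, 10), so the interior equations h_(i-1)·M_(i-1) + 2(h_(i-1)+h_i)·M_i + h_i·M_(i+1) = 6(Δ_i − Δ_(i-1)) read
  1·M_0 + 4·M_1 + 1·M_2 = 6(Δ_1 - Δ_0) = 30
  1·M_1 + 4·M_2 + 1·M_3 = 6(Δ_2 - Δ_1) = 24
  1·M_2 + 4·M_3 + 1·M_4 = 6(Δ_3 - Δ_2) = 36
Clamped end conditions give two more equations: 2h_0·M_0 + h_0·M_1 = 6(Δ_0 - p'(2)) = -12 and h_3·M_3 + 2h_3·M_4 = 6(p'(6) - Δ_3) = -72.
Forward elimination and back-substitution give M_0 = -80/7, M_1 = 76/7, M_2 = -2, M_3 = 148/7, M_4 = -326/7.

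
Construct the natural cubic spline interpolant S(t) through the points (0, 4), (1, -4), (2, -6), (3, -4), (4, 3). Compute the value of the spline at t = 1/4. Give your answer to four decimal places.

With M_i denoting the second derivative at x_i, h_i = 1, 1, 1, 1, and Δ_i = (y_(i+1) − y_i)/h_i = -8, -2, 2, 7:
  1·M_0 + 4·M_1 + 1·M_2 = 6(Δ_1 - Δ_0) = 36
  1·M_1 + 4·M_2 + 1·M_3 = 6(Δ_2 - Δ_1) = 24
  1·M_2 + 4·M_3 + 1·M_4 = 6(Δ_3 - Δ_2) = 30
Natural end conditions: M_0 = M_4 = 0.
Hence M_0 = 0, M_1 = 237/28, M_2 = 15/7, M_3 = 195/28, M_4 = 0.
On [0, 1], S(t) = 4 - 527/56·t + 0·t² + 79/56·t³.
With t = 1/4: S(1/4) = 5983/3584.

1.6694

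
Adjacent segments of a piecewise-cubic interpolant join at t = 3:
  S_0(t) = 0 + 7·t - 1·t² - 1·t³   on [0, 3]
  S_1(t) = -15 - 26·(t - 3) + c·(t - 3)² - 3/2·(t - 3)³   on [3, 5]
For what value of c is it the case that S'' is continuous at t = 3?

-10

S_0''(t) = -2 - 6·t, so S_0''(3) = -20. On the right, S_1''(3) = 2c, so c = -10.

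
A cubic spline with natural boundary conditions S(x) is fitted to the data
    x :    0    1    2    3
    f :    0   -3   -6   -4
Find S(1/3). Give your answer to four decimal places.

-0.9012

Let M_i = S''(x_i). Step sizes h_i = 1, 1, 1; slopes of the chords Δ_i = (y_(i+1) - y_i)/h_i = -3, -3, 2.
  1·M_0 + 4·M_1 + 1·M_2 = 6(Δ_1 - Δ_0) = 0
  1·M_1 + 4·M_2 + 1·M_3 = 6(Δ_2 - Δ_1) = 30
Natural end conditions: M_0 = M_3 = 0.
Solving: M_0 = 0, M_1 = -2, M_2 = 8, M_3 = 0.
On [0, 1], S(x) = 0 - 8/3·x + 0·x² - 1/3·x³.
With x = 1/3: S(1/3) = -73/81.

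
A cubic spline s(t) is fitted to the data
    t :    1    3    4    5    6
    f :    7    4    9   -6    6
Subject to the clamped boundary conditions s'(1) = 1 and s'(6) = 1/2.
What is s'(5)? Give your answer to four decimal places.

Write m_i for s''(x_i). With h_i = 2, 1, 1, 1 and divided differences Δ_i = -3/2, 5, -15, 12, the continuity of s' gives the tridiagonal system
  2·m_0 + 6·m_1 + 1·m_2 = 6(Δ_1 - Δ_0) = 39
  1·m_1 + 4·m_2 + 1·m_3 = 6(Δ_2 - Δ_1) = -120
  1·m_2 + 4·m_3 + 1·m_4 = 6(Δ_3 - Δ_2) = 162
Clamped end conditions give two more equations: 2h_0·m_0 + h_0·m_1 = 6(Δ_0 - s'(1)) = -15 and h_3·m_3 + 2h_3·m_4 = 6(s'(6) - Δ_3) = -69.
Solving the tridiagonal system: m_0 = -2243/164, m_1 = 814/41, m_2 = -4327/82, m_3 = 2920/41, m_4 = -5749/82.
On [5, 6], s'(t) = b_3 + 2c_3·(t - 5) + 3d_3·(t - 5)² with b_3 = Δ_3 - h_3(2m_3 + m_4)/6 = -9/164, c_3 = m_3/2 = 1460/41, d_3 = (m_4 - m_3)/(6h_3) = -3863/164. So s'(5) = -9/164.

-0.0549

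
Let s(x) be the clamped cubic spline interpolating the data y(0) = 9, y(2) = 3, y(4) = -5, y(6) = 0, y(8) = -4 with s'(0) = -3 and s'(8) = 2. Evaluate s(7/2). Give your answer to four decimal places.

-4.1828

With M_i denoting the second derivative at x_i, h_i = 2, 2, 2, 2, and Δ_i = (y_(i+1) − y_i)/h_i = -3, -4, 5/2, -2:
  2·M_0 + 8·M_1 + 2·M_2 = 6(Δ_1 - Δ_0) = -6
  2·M_1 + 8·M_2 + 2·M_3 = 6(Δ_2 - Δ_1) = 39
  2·M_2 + 8·M_3 + 2·M_4 = 6(Δ_3 - Δ_2) = -27
Clamped end conditions give two more equations: 2h_0·M_0 + h_0·M_1 = 6(Δ_0 - s'(0)) = 0 and h_3·M_3 + 2h_3·M_4 = 6(s'(8) - Δ_3) = 24.
Solving the tridiagonal system: M_0 = 169/112, M_1 = -169/56, M_2 = 121/16, M_3 = -433/56, M_4 = 1105/112.
On [2, 4], s(x) = 3 - 505/112·(x - 2) - 169/112·(x - 2)² + 395/448·(x - 2)³.
With (x - 2) = 3/2: s(7/2) = -14991/3584.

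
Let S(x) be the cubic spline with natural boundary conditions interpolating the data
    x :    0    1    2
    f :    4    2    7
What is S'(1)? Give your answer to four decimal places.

Write M_i for S''(x_i). With h_i = 1, 1 and divided differences Δ_i = -2, 5, the continuity of S' gives the tridiagonal system
  1·M_0 + 4·M_1 + 1·M_2 = 6(Δ_1 - Δ_0) = 42
Natural end conditions: M_0 = M_2 = 0.
Forward elimination and back-substitution give M_0 = 0, M_1 = 21/2, M_2 = 0.
On [1, 2], S'(x) = b_1 + 2c_1·(x - 1) + 3d_1·(x - 1)² with b_1 = Δ_1 - h_1(2M_1 + M_2)/6 = 3/2, c_1 = M_1/2 = 21/4, d_1 = (M_2 - M_1)/(6h_1) = -7/4. So S'(1) = 3/2.

1.5000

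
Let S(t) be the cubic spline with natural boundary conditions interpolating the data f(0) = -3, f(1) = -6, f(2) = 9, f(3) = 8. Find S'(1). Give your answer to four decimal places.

With M_i denoting the second derivative at x_i, h_i = 1, 1, 1, and Δ_i = (y_(i+1) − y_i)/h_i = -3, 15, -1:
  1·M_0 + 4·M_1 + 1·M_2 = 6(Δ_1 - Δ_0) = 108
  1·M_1 + 4·M_2 + 1·M_3 = 6(Δ_2 - Δ_1) = -96
Natural end conditions: M_0 = M_3 = 0.
Solving the tridiagonal system: M_0 = 0, M_1 = 176/5, M_2 = -164/5, M_3 = 0.
On [1, 2], S'(t) = b_1 + 2c_1·(t - 1) + 3d_1·(t - 1)² with b_1 = Δ_1 - h_1(2M_1 + M_2)/6 = 131/15, c_1 = M_1/2 = 88/5, d_1 = (M_2 - M_1)/(6h_1) = -34/3. So S'(1) = 131/15.

8.7333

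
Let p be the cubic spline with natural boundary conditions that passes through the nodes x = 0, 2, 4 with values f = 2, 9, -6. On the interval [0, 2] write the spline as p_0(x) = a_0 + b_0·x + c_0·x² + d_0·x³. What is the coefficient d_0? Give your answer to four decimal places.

-0.6875

Let M_i = p''(x_i). Step sizes h_i = 2, 2; slopes of the chords Δ_i = (y_(i+1) - y_i)/h_i = 7/2, -15/2.
  2·M_0 + 8·M_1 + 2·M_2 = 6(Δ_1 - Δ_0) = -66
Natural end conditions: M_0 = M_2 = 0.
Solving the tridiagonal system: M_0 = 0, M_1 = -33/4, M_2 = 0.
On [0, 2], with p_0(x) = a_0 + b_0·x + c_0·x² + d_0·x³: c_0 = M_0/2 = 0, d_0 = (M_1 - M_0)/(6h_0) = -11/16, b_0 = Δ_0 - h_0(2M_0 + M_1)/6 = 25/4.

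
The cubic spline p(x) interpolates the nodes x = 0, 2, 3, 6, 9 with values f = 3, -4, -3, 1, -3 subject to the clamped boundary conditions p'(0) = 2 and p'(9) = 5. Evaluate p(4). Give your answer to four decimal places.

-0.3889

Let σ_i = p''(x_i). Step sizes h_i = 2, 1, 3, 3; slopes of the chords Δ_i = (y_(i+1) - y_i)/h_i = -7/2, 1, 4/3, -4/3.
  2·σ_0 + 6·σ_1 + 1·σ_2 = 6(Δ_1 - Δ_0) = 27
  1·σ_1 + 8·σ_2 + 3·σ_3 = 6(Δ_2 - Δ_1) = 2
  3·σ_2 + 12·σ_3 + 3·σ_4 = 6(Δ_3 - Δ_2) = -16
Clamped end conditions give two more equations: 2h_0·σ_0 + h_0·σ_1 = 6(Δ_0 - p'(0)) = -33 and h_3·σ_3 + 2h_3·σ_4 = 6(p'(9) - Δ_3) = 38.
Hence σ_0 = -4067/324, σ_1 = 697/81, σ_2 = 77/162, σ_3 = -281/81, σ_4 = 1307/162.
On [3, 6], p(x) = -3 + 70/27·(x - 3) + 77/324·(x - 3)² - 71/324·(x - 3)³.
With (x - 3) = 1: p(4) = -7/18.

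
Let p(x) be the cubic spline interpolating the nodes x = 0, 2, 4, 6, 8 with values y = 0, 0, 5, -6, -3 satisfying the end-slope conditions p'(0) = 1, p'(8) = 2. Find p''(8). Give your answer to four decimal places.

-3.4911

Let M_i = p''(x_i). Step sizes h_i = 2, 2, 2, 2; slopes of the chords Δ_i = (y_(i+1) - y_i)/h_i = 0, 5/2, -11/2, 3/2.
  2·M_0 + 8·M_1 + 2·M_2 = 6(Δ_1 - Δ_0) = 15
  2·M_1 + 8·M_2 + 2·M_3 = 6(Δ_2 - Δ_1) = -48
  2·M_2 + 8·M_3 + 2·M_4 = 6(Δ_3 - Δ_2) = 42
Clamped end conditions give two more equations: 2h_0·M_0 + h_0·M_1 = 6(Δ_0 - p'(0)) = -6 and h_3·M_3 + 2h_3·M_4 = 6(p'(8) - Δ_3) = 3.
Hence M_0 = -463/112, M_1 = 295/56, M_2 = -151/16, M_3 = 475/56, M_4 = -391/112.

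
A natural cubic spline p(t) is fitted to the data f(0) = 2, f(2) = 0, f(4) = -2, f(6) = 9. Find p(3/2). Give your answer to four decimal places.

Let σ_i = p''(x_i). Step sizes h_i = 2, 2, 2; slopes of the chords Δ_i = (y_(i+1) - y_i)/h_i = -1, -1, 11/2.
  2·σ_0 + 8·σ_1 + 2·σ_2 = 6(Δ_1 - Δ_0) = 0
  2·σ_1 + 8·σ_2 + 2·σ_3 = 6(Δ_2 - Δ_1) = 39
Natural end conditions: σ_0 = σ_3 = 0.
Solving: σ_0 = 0, σ_1 = -13/10, σ_2 = 26/5, σ_3 = 0.
On [0, 2], p(t) = 2 - 17/30·t + 0·t² - 13/120·t³.
With t = 3/2: p(3/2) = 251/320.

0.7844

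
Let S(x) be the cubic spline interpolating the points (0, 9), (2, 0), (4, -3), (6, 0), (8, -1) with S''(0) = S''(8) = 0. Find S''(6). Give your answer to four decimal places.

-2.0893

Write M_i for S''(x_i). With h_i = 2, 2, 2, 2 and divided differences Δ_i = -9/2, -3/2, 3/2, -1/2, the continuity of S' gives the tridiagonal system
  2·M_0 + 8·M_1 + 2·M_2 = 6(Δ_1 - Δ_0) = 18
  2·M_1 + 8·M_2 + 2·M_3 = 6(Δ_2 - Δ_1) = 18
  2·M_2 + 8·M_3 + 2·M_4 = 6(Δ_3 - Δ_2) = -12
Natural end conditions: M_0 = M_4 = 0.
Solving the tridiagonal system: M_0 = 0, M_1 = 93/56, M_2 = 33/14, M_3 = -117/56, M_4 = 0.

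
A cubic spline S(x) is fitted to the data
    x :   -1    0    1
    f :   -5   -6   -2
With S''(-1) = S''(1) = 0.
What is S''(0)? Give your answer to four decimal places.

Let σ_i = S''(x_i). Step sizes h_i = 1, 1; slopes of the chords Δ_i = (y_(i+1) - y_i)/h_i = -1, 4.
  1·σ_0 + 4·σ_1 + 1·σ_2 = 6(Δ_1 - Δ_0) = 30
Natural end conditions: σ_0 = σ_2 = 0.
Solving: σ_0 = 0, σ_1 = 15/2, σ_2 = 0.

7.5000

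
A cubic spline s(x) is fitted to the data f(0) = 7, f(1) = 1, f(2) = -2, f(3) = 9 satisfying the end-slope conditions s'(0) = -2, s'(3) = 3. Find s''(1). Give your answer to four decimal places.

-0.2667

Write M_i for s''(x_i). With h_i = 1, 1, 1 and divided differences Δ_i = -6, -3, 11, the continuity of s' gives the tridiagonal system
  1·M_0 + 4·M_1 + 1·M_2 = 6(Δ_1 - Δ_0) = 18
  1·M_1 + 4·M_2 + 1·M_3 = 6(Δ_2 - Δ_1) = 84
Clamped end conditions give two more equations: 2h_0·M_0 + h_0·M_1 = 6(Δ_0 - s'(0)) = -24 and h_2·M_2 + 2h_2·M_3 = 6(s'(3) - Δ_2) = -48.
Hence M_0 = -178/15, M_1 = -4/15, M_2 = 464/15, M_3 = -592/15.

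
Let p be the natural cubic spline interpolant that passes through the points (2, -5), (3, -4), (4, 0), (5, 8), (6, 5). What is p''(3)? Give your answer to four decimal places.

Put σ_i = p'' at the i-th knot. Here h = (1, 1, 1, 1) and Δ = (1, 4, 8, -3), so the interior equations h_(i-1)·σ_(i-1) + 2(h_(i-1)+h_i)·σ_i + h_i·σ_(i+1) = 6(Δ_i − Δ_(i-1)) read
  1·σ_0 + 4·σ_1 + 1·σ_2 = 6(Δ_1 - Δ_0) = 18
  1·σ_1 + 4·σ_2 + 1·σ_3 = 6(Δ_2 - Δ_1) = 24
  1·σ_2 + 4·σ_3 + 1·σ_4 = 6(Δ_3 - Δ_2) = -66
Natural end conditions: σ_0 = σ_4 = 0.
Solving the tridiagonal system: σ_0 = 0, σ_1 = 27/14, σ_2 = 72/7, σ_3 = -267/14, σ_4 = 0.

1.9286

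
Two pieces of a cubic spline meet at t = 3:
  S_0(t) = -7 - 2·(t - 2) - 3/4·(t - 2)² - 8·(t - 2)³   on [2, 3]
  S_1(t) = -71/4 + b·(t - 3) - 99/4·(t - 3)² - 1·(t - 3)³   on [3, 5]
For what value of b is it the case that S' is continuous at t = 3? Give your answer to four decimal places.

-27.5000

S_0'(t) = -2 - 3/2·(t - 2) - 24·(t - 2)², so S_0'(3) = -55/2. On the right, S_1'(3) = b, so b = -55/2.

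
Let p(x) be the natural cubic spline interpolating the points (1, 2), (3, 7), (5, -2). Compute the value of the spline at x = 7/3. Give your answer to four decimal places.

With σ_i denoting the second derivative at x_i, h_i = 2, 2, and Δ_i = (y_(i+1) − y_i)/h_i = 5/2, -9/2:
  2·σ_0 + 8·σ_1 + 2·σ_2 = 6(Δ_1 - Δ_0) = -42
Natural end conditions: σ_0 = σ_2 = 0.
Forward elimination and back-substitution give σ_0 = 0, σ_1 = -21/4, σ_2 = 0.
On [1, 3], p(x) = 2 + 17/4·(x - 1) + 0·(x - 1)² - 7/16·(x - 1)³.
With (x - 1) = 4/3: p(7/3) = 179/27.

6.6296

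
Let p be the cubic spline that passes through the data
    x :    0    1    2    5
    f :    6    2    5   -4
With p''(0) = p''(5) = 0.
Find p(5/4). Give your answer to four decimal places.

2.3281

With M_i denoting the second derivative at x_i, h_i = 1, 1, 3, and Δ_i = (y_(i+1) − y_i)/h_i = -4, 3, -3:
  1·M_0 + 4·M_1 + 1·M_2 = 6(Δ_1 - Δ_0) = 42
  1·M_1 + 8·M_2 + 3·M_3 = 6(Δ_2 - Δ_1) = -36
Natural end conditions: M_0 = M_3 = 0.
Solving the tridiagonal system: M_0 = 0, M_1 = 12, M_2 = -6, M_3 = 0.
On [1, 2], p(x) = 2 + 0·(x - 1) + 6·(x - 1)² - 3·(x - 1)³.
With (x - 1) = 1/4: p(5/4) = 149/64.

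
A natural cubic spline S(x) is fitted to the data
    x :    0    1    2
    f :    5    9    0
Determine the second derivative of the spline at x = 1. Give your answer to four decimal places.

-19.5000

Let σ_i = S''(x_i). Step sizes h_i = 1, 1; slopes of the chords Δ_i = (y_(i+1) - y_i)/h_i = 4, -9.
  1·σ_0 + 4·σ_1 + 1·σ_2 = 6(Δ_1 - Δ_0) = -78
Natural end conditions: σ_0 = σ_2 = 0.
Forward elimination and back-substitution give σ_0 = 0, σ_1 = -39/2, σ_2 = 0.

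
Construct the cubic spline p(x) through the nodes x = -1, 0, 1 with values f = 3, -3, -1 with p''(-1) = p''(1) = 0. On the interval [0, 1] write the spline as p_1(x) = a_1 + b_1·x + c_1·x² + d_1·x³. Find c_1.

Write m_i for p''(x_i). With h_i = 1, 1 and divided differences Δ_i = -6, 2, the continuity of p' gives the tridiagonal system
  1·m_0 + 4·m_1 + 1·m_2 = 6(Δ_1 - Δ_0) = 48
Natural end conditions: m_0 = m_2 = 0.
Hence m_0 = 0, m_1 = 12, m_2 = 0.
On [0, 1], with p_1(x) = a_1 + b_1·x + c_1·x² + d_1·x³: c_1 = m_1/2 = 6, d_1 = (m_2 - m_1)/(6h_1) = -2, b_1 = Δ_1 - h_1(2m_1 + m_2)/6 = -2.

6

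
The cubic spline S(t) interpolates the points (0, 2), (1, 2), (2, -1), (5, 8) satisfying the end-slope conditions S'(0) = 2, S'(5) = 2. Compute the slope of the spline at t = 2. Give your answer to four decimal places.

Let M_i = S''(x_i). Step sizes h_i = 1, 1, 3; slopes of the chords Δ_i = (y_(i+1) - y_i)/h_i = 0, -3, 3.
  1·M_0 + 4·M_1 + 1·M_2 = 6(Δ_1 - Δ_0) = -18
  1·M_1 + 8·M_2 + 3·M_3 = 6(Δ_2 - Δ_1) = 36
Clamped end conditions give two more equations: 2h_0·M_0 + h_0·M_1 = 6(Δ_0 - S'(0)) = -12 and h_2·M_2 + 2h_2·M_3 = 6(S'(5) - Δ_2) = -6.
Solving: M_0 = -96/29, M_1 = -156/29, M_2 = 198/29, M_3 = -128/29.
On [2, 5], S'(t) = b_2 + 2c_2·(t - 2) + 3d_2·(t - 2)² with b_2 = Δ_2 - h_2(2M_2 + M_3)/6 = -47/29, c_2 = M_2/2 = 99/29, d_2 = (M_3 - M_2)/(6h_2) = -163/261. So S'(2) = -47/29.

-1.6207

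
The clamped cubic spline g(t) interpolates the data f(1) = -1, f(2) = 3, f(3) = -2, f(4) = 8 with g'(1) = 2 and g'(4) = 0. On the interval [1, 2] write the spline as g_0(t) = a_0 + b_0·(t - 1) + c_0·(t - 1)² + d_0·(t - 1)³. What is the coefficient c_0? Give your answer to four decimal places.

10.3333

Put m_i = g'' at the i-th knot. Here h = (1, 1, 1) and Δ = (4, -5, 10), so the interior equations h_(i-1)·m_(i-1) + 2(h_(i-1)+h_i)·m_i + h_i·m_(i+1) = 6(Δ_i − Δ_(i-1)) read
  1·m_0 + 4·m_1 + 1·m_2 = 6(Δ_1 - Δ_0) = -54
  1·m_1 + 4·m_2 + 1·m_3 = 6(Δ_2 - Δ_1) = 90
Clamped end conditions give two more equations: 2h_0·m_0 + h_0·m_1 = 6(Δ_0 - g'(1)) = 12 and h_2·m_2 + 2h_2·m_3 = 6(g'(4) - Δ_2) = -60.
Solving the tridiagonal system: m_0 = 62/3, m_1 = -88/3, m_2 = 128/3, m_3 = -154/3.
On [1, 2], with g_0(t) = a_0 + b_0·(t - 1) + c_0·(t - 1)² + d_0·(t - 1)³: c_0 = m_0/2 = 31/3, d_0 = (m_1 - m_0)/(6h_0) = -25/3, b_0 = Δ_0 - h_0(2m_0 + m_1)/6 = 2.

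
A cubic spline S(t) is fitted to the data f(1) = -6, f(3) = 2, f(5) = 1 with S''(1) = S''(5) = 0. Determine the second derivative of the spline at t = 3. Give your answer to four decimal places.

Let m_i = S''(x_i). Step sizes h_i = 2, 2; slopes of the chords Δ_i = (y_(i+1) - y_i)/h_i = 4, -1/2.
  2·m_0 + 8·m_1 + 2·m_2 = 6(Δ_1 - Δ_0) = -27
Natural end conditions: m_0 = m_2 = 0.
Solving: m_0 = 0, m_1 = -27/8, m_2 = 0.

-3.3750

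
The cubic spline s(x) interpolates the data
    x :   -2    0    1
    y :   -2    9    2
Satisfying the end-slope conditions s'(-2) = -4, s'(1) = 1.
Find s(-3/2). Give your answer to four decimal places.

Put m_i = s'' at the i-th knot. Here h = (2, 1) and Δ = (11/2, -7), so the interior equations h_(i-1)·m_(i-1) + 2(h_(i-1)+h_i)·m_i + h_i·m_(i+1) = 6(Δ_i − Δ_(i-1)) read
  2·m_0 + 6·m_1 + 1·m_2 = 6(Δ_1 - Δ_0) = -75
Clamped end conditions give two more equations: 2h_0·m_0 + h_0·m_1 = 6(Δ_0 - s'(-2)) = 57 and h_1·m_1 + 2h_1·m_2 = 6(s'(1) - Δ_1) = 48.
Forward elimination and back-substitution give m_0 = 341/12, m_1 = -85/3, m_2 = 229/6.
On [-2, 0], s(x) = -2 - 4·(x + 2) + 341/24·(x + 2)² - 227/48·(x + 2)³.
With (x + 2) = 1/2: s(-3/2) = -133/128.

-1.0391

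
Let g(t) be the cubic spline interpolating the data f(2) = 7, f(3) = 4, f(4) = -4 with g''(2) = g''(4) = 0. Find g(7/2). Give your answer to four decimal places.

With σ_i denoting the second derivative at x_i, h_i = 1, 1, and Δ_i = (y_(i+1) − y_i)/h_i = -3, -8:
  1·σ_0 + 4·σ_1 + 1·σ_2 = 6(Δ_1 - Δ_0) = -30
Natural end conditions: σ_0 = σ_2 = 0.
Hence σ_0 = 0, σ_1 = -15/2, σ_2 = 0.
On [3, 4], g(t) = 4 - 11/2·(t - 3) - 15/4·(t - 3)² + 5/4·(t - 3)³.
With (t - 3) = 1/2: g(7/2) = 15/32.

0.4688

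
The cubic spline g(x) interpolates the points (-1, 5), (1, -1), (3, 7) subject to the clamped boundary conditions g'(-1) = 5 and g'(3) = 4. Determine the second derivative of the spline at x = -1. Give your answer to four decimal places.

-17.5000

Put M_i = g'' at the i-th knot. Here h = (2, 2) and Δ = (-3, 4), so the interior equations h_(i-1)·M_(i-1) + 2(h_(i-1)+h_i)·M_i + h_i·M_(i+1) = 6(Δ_i − Δ_(i-1)) read
  2·M_0 + 8·M_1 + 2·M_2 = 6(Δ_1 - Δ_0) = 42
Clamped end conditions give two more equations: 2h_0·M_0 + h_0·M_1 = 6(Δ_0 - g'(-1)) = -48 and h_1·M_1 + 2h_1·M_2 = 6(g'(3) - Δ_1) = 0.
Forward elimination and back-substitution give M_0 = -35/2, M_1 = 11, M_2 = -11/2.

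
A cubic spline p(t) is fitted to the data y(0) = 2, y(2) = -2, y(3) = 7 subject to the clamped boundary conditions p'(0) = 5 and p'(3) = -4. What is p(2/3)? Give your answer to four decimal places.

1.1852

Put M_i = p'' at the i-th knot. Here h = (2, 1) and Δ = (-2, 9), so the interior equations h_(i-1)·M_(i-1) + 2(h_(i-1)+h_i)·M_i + h_i·M_(i+1) = 6(Δ_i − Δ_(i-1)) read
  2·M_0 + 6·M_1 + 1·M_2 = 6(Δ_1 - Δ_0) = 66
Clamped end conditions give two more equations: 2h_0·M_0 + h_0·M_1 = 6(Δ_0 - p'(0)) = -42 and h_1·M_1 + 2h_1·M_2 = 6(p'(3) - Δ_1) = -78.
Solving: M_0 = -49/2, M_1 = 28, M_2 = -53.
On [0, 2], p(t) = 2 + 5·t - 49/4·t² + 35/8·t³.
With t = 2/3: p(2/3) = 32/27.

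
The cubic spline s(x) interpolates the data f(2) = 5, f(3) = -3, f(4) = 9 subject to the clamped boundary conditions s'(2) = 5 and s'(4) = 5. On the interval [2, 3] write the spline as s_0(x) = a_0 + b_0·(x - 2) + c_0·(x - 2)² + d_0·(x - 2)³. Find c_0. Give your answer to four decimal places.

-34.5000

Write M_i for s''(x_i). With h_i = 1, 1 and divided differences Δ_i = -8, 12, the continuity of s' gives the tridiagonal system
  1·M_0 + 4·M_1 + 1·M_2 = 6(Δ_1 - Δ_0) = 120
Clamped end conditions give two more equations: 2h_0·M_0 + h_0·M_1 = 6(Δ_0 - s'(2)) = -78 and h_1·M_1 + 2h_1·M_2 = 6(s'(4) - Δ_1) = -42.
Hence M_0 = -69, M_1 = 60, M_2 = -51.
On [2, 3], with s_0(x) = a_0 + b_0·(x - 2) + c_0·(x - 2)² + d_0·(x - 2)³: c_0 = M_0/2 = -69/2, d_0 = (M_1 - M_0)/(6h_0) = 43/2, b_0 = Δ_0 - h_0(2M_0 + M_1)/6 = 5.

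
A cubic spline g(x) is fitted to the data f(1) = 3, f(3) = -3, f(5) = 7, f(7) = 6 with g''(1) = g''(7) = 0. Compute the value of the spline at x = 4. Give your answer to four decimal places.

1.6250

Write M_i for g''(x_i). With h_i = 2, 2, 2 and divided differences Δ_i = -3, 5, -1/2, the continuity of g' gives the tridiagonal system
  2·M_0 + 8·M_1 + 2·M_2 = 6(Δ_1 - Δ_0) = 48
  2·M_1 + 8·M_2 + 2·M_3 = 6(Δ_2 - Δ_1) = -33
Natural end conditions: M_0 = M_3 = 0.
Solving the tridiagonal system: M_0 = 0, M_1 = 15/2, M_2 = -6, M_3 = 0.
On [3, 5], g(x) = -3 + 2·(x - 3) + 15/4·(x - 3)² - 9/8·(x - 3)³.
With (x - 3) = 1: g(4) = 13/8.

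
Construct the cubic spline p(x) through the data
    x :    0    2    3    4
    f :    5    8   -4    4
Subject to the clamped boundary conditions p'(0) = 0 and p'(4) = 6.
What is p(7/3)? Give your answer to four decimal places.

With M_i denoting the second derivative at x_i, h_i = 2, 1, 1, and Δ_i = (y_(i+1) − y_i)/h_i = 3/2, -12, 8:
  2·M_0 + 6·M_1 + 1·M_2 = 6(Δ_1 - Δ_0) = -81
  1·M_1 + 4·M_2 + 1·M_3 = 6(Δ_2 - Δ_1) = 120
Clamped end conditions give two more equations: 2h_0·M_0 + h_0·M_1 = 6(Δ_0 - p'(0)) = 9 and h_2·M_2 + 2h_2·M_3 = 6(p'(4) - Δ_2) = -12.
Solving: M_0 = 333/22, M_1 = -567/22, M_2 = 477/11, M_3 = -609/22.
On [2, 3], p(x) = 8 - 117/11·(x - 2) - 567/44·(x - 2)² + 507/44·(x - 2)³.
With (x - 2) = 1/3: p(7/3) = 683/198.

3.4495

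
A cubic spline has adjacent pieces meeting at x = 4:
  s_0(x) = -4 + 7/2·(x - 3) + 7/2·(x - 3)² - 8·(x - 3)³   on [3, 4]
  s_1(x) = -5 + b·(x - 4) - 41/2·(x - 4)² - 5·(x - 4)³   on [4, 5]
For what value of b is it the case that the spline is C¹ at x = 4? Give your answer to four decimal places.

-13.5000

s_0'(x) = 7/2 + 7·(x - 3) - 24·(x - 3)², so s_0'(4) = -27/2. On the right, s_1'(4) = b, so b = -27/2.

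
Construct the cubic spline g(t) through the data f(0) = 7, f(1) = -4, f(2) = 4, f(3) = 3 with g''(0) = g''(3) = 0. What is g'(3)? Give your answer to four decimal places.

-4.6667

With M_i denoting the second derivative at x_i, h_i = 1, 1, 1, and Δ_i = (y_(i+1) − y_i)/h_i = -11, 8, -1:
  1·M_0 + 4·M_1 + 1·M_2 = 6(Δ_1 - Δ_0) = 114
  1·M_1 + 4·M_2 + 1·M_3 = 6(Δ_2 - Δ_1) = -54
Natural end conditions: M_0 = M_3 = 0.
Forward elimination and back-substitution give M_0 = 0, M_1 = 34, M_2 = -22, M_3 = 0.
On [2, 3], g'(t) = b_2 + 2c_2·(t - 2) + 3d_2·(t - 2)² with b_2 = Δ_2 - h_2(2M_2 + M_3)/6 = 19/3, c_2 = M_2/2 = -11, d_2 = (M_3 - M_2)/(6h_2) = 11/3. So g'(3) = -14/3.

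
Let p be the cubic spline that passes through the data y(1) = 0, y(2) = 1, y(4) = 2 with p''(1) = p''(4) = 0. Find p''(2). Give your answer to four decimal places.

Write M_i for p''(x_i). With h_i = 1, 2 and divided differences Δ_i = 1, 1/2, the continuity of p' gives the tridiagonal system
  1·M_0 + 6·M_1 + 2·M_2 = 6(Δ_1 - Δ_0) = -3
Natural end conditions: M_0 = M_2 = 0.
Solving: M_0 = 0, M_1 = -1/2, M_2 = 0.

-0.5000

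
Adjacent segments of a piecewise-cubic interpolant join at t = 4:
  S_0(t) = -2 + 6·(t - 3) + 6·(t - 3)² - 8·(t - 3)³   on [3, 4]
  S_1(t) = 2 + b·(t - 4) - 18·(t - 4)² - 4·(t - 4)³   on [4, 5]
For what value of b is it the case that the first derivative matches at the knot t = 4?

S_0'(t) = 6 + 12·(t - 3) - 24·(t - 3)², so S_0'(4) = -6. On the right, S_1'(4) = b, so b = -6.

-6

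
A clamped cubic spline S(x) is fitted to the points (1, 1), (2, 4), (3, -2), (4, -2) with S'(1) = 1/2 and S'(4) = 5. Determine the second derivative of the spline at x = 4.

Write M_i for S''(x_i). With h_i = 1, 1, 1 and divided differences Δ_i = 3, -6, 0, the continuity of S' gives the tridiagonal system
  1·M_0 + 4·M_1 + 1·M_2 = 6(Δ_1 - Δ_0) = -54
  1·M_1 + 4·M_2 + 1·M_3 = 6(Δ_2 - Δ_1) = 36
Clamped end conditions give two more equations: 2h_0·M_0 + h_0·M_1 = 6(Δ_0 - S'(1)) = 15 and h_2·M_2 + 2h_2·M_3 = 6(S'(4) - Δ_2) = 30.
Forward elimination and back-substitution give M_0 = 18, M_1 = -21, M_2 = 12, M_3 = 9.

9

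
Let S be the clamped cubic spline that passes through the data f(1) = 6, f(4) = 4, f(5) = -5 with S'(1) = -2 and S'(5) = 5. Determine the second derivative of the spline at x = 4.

-16

With σ_i denoting the second derivative at x_i, h_i = 3, 1, and Δ_i = (y_(i+1) − y_i)/h_i = -2/3, -9:
  3·σ_0 + 8·σ_1 + 1·σ_2 = 6(Δ_1 - Δ_0) = -50
Clamped end conditions give two more equations: 2h_0·σ_0 + h_0·σ_1 = 6(Δ_0 - S'(1)) = 8 and h_1·σ_1 + 2h_1·σ_2 = 6(S'(5) - Δ_1) = 84.
Solving: σ_0 = 28/3, σ_1 = -16, σ_2 = 50.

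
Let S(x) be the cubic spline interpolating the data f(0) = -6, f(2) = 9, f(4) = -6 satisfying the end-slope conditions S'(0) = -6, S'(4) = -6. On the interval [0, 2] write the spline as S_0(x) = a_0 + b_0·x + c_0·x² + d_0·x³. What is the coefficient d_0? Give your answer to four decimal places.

Put σ_i = S'' at the i-th knot. Here h = (2, 2) and Δ = (15/2, -15/2), so the interior equations h_(i-1)·σ_(i-1) + 2(h_(i-1)+h_i)·σ_i + h_i·σ_(i+1) = 6(Δ_i − Δ_(i-1)) read
  2·σ_0 + 8·σ_1 + 2·σ_2 = 6(Δ_1 - Δ_0) = -90
Clamped end conditions give two more equations: 2h_0·σ_0 + h_0·σ_1 = 6(Δ_0 - S'(0)) = 81 and h_1·σ_1 + 2h_1·σ_2 = 6(S'(4) - Δ_1) = 9.
Solving the tridiagonal system: σ_0 = 63/2, σ_1 = -45/2, σ_2 = 27/2.
On [0, 2], with S_0(x) = a_0 + b_0·x + c_0·x² + d_0·x³: c_0 = σ_0/2 = 63/4, d_0 = (σ_1 - σ_0)/(6h_0) = -9/2, b_0 = Δ_0 - h_0(2σ_0 + σ_1)/6 = -6.

-4.5000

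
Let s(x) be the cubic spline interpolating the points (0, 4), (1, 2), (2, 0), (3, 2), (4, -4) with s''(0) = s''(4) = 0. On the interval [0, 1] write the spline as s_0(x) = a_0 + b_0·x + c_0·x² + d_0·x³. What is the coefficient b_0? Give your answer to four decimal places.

-1.5714

Let m_i = s''(x_i). Step sizes h_i = 1, 1, 1, 1; slopes of the chords Δ_i = (y_(i+1) - y_i)/h_i = -2, -2, 2, -6.
  1·m_0 + 4·m_1 + 1·m_2 = 6(Δ_1 - Δ_0) = 0
  1·m_1 + 4·m_2 + 1·m_3 = 6(Δ_2 - Δ_1) = 24
  1·m_2 + 4·m_3 + 1·m_4 = 6(Δ_3 - Δ_2) = -48
Natural end conditions: m_0 = m_4 = 0.
Solving: m_0 = 0, m_1 = -18/7, m_2 = 72/7, m_3 = -102/7, m_4 = 0.
On [0, 1], with s_0(x) = a_0 + b_0·x + c_0·x² + d_0·x³: c_0 = m_0/2 = 0, d_0 = (m_1 - m_0)/(6h_0) = -3/7, b_0 = Δ_0 - h_0(2m_0 + m_1)/6 = -11/7.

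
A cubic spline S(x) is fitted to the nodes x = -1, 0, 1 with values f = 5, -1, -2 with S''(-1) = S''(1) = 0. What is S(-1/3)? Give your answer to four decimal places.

0.5370

Put M_i = S'' at the i-th knot. Here h = (1, 1) and Δ = (-6, -1), so the interior equations h_(i-1)·M_(i-1) + 2(h_(i-1)+h_i)·M_i + h_i·M_(i+1) = 6(Δ_i − Δ_(i-1)) read
  1·M_0 + 4·M_1 + 1·M_2 = 6(Δ_1 - Δ_0) = 30
Natural end conditions: M_0 = M_2 = 0.
Solving: M_0 = 0, M_1 = 15/2, M_2 = 0.
On [-1, 0], S(x) = 5 - 29/4·(x + 1) + 0·(x + 1)² + 5/4·(x + 1)³.
With (x + 1) = 2/3: S(-1/3) = 29/54.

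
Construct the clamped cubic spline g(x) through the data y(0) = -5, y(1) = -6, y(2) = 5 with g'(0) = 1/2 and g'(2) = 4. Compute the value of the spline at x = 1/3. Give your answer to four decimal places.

-5.6574

Write M_i for g''(x_i). With h_i = 1, 1 and divided differences Δ_i = -1, 11, the continuity of g' gives the tridiagonal system
  1·M_0 + 4·M_1 + 1·M_2 = 6(Δ_1 - Δ_0) = 72
Clamped end conditions give two more equations: 2h_0·M_0 + h_0·M_1 = 6(Δ_0 - g'(0)) = -9 and h_1·M_1 + 2h_1·M_2 = 6(g'(2) - Δ_1) = -42.
Solving: M_0 = -83/4, M_1 = 65/2, M_2 = -149/4.
On [0, 1], g(x) = -5 + 1/2·x - 83/8·x² + 71/8·x³.
With x = 1/3: g(1/3) = -611/108.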